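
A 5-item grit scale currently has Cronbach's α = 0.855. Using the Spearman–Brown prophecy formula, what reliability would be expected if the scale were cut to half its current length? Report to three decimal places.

Length factor m = 1/2
α' = m·α / (1 − (1−m)·α)
   = 1/2 × 0.855 / (1 − (1 − 1/2) × 0.855)
   = 0.4275 / 0.5725 = 0.747

predicted reliability = 0.747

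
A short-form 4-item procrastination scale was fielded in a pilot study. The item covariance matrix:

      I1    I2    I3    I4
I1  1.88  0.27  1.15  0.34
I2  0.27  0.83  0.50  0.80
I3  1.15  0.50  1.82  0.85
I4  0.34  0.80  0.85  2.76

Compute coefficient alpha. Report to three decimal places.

Σσ²ᵢ = 1.88 + 0.83 + 1.82 + 2.76 = 7.29
Σ_{i<j} σ_ij = 3.91
total variance = 7.29 + 2 × 3.91 = 15.11
α = (k/(k−1))·(1 − Σσ²ᵢ/total variance) = (4/3)·(1 − 7.29/15.11) = 0.690

α = 0.690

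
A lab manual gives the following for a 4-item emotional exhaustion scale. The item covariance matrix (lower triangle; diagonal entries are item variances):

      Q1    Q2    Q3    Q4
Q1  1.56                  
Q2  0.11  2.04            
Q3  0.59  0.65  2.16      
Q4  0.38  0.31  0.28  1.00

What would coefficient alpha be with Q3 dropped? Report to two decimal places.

Remaining items: Q1, Q2, Q4 (k = 3).
Σσᵢ² = 1.56 + 2.04 + 1.00 = 4.60
σ²_T = 4.60 + 2 × 0.80 = 6.20
α (item deleted) = (3/2)·(1 − 4.60/6.20) = 0.39

coefficient alpha = 0.39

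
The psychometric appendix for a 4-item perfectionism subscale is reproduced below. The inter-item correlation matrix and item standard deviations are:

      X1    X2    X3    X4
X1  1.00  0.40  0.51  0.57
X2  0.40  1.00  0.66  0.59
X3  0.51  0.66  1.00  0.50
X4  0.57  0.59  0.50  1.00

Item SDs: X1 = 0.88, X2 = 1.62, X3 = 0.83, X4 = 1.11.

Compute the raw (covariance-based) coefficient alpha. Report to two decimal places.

α = 0.79

Σσ²ᵢ = 0.88² + 1.62² + 0.83² + 1.11² = 5.3198
Covariances σ_ij = r_ij · s_i · s_j:
  σ(X1,X2) = 0.40 × 0.88 × 1.62 = 0.5702
  σ(X1,X3) = 0.51 × 0.88 × 0.83 = 0.3725
  σ(X1,X4) = 0.57 × 0.88 × 1.11 = 0.5568
  σ(X2,X3) = 0.66 × 1.62 × 0.83 = 0.8874
  σ(X2,X4) = 0.59 × 1.62 × 1.11 = 1.0609
  σ(X3,X4) = 0.50 × 0.83 × 1.11 = 0.4607
σ²_T = Σσ²ᵢ + 2·Σσ_ij = 5.3198 + 2 × 3.9085 = 13.1368
α = (4/3)·(1 − 5.3198/13.1368) = 0.79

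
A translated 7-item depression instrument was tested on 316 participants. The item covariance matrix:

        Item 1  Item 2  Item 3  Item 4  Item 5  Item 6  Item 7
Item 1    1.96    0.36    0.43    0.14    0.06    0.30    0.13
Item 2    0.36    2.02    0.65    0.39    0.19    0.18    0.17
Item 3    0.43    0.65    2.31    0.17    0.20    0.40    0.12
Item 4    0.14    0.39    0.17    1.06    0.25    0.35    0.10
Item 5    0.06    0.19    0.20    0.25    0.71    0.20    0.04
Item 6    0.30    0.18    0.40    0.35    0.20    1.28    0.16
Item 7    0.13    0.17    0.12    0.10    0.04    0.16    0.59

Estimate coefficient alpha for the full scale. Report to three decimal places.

coefficient alpha = 0.585

Σσᵢ² = 1.96 + 2.02 + 2.31 + 1.06 + 0.71 + 1.28 + 0.59 = 9.93
Sum of off-diagonal covariances = 4.99
Var(T) = 9.93 + 2 × 4.99 = 19.91
α = (k/(k−1))·(1 − Σσᵢ²/Var(T)) = (7/6)·(1 − 9.93/19.91) = 0.585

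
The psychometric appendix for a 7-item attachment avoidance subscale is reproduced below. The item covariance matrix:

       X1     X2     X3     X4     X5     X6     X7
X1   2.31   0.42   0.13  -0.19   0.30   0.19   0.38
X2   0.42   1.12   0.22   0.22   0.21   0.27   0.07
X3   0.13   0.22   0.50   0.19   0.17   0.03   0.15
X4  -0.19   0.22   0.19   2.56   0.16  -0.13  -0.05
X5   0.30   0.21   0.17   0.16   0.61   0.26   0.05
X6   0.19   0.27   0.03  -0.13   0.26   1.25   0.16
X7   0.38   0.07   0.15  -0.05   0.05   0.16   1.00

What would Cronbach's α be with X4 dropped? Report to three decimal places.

Cronbach's α = 0.564

Remaining items: X1, X2, X3, X5, X6, X7 (k = 6).
Σσ²ᵢ = 2.31 + 1.12 + 0.50 + 0.61 + 1.25 + 1.00 = 6.79
total variance = 6.79 + 2 × 3.01 = 12.81
α (item deleted) = (6/5)·(1 − 6.79/12.81) = 0.564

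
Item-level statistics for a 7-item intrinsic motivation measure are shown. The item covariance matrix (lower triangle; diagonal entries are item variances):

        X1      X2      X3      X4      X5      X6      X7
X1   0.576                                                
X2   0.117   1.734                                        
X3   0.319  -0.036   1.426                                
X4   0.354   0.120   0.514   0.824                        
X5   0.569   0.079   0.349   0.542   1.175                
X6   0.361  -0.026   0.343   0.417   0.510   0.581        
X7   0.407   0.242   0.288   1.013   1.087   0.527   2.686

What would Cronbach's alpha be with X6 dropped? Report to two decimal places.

α = 0.70

Remaining items: X1, X2, X3, X4, X5, X7 (k = 6).
Σσ²ᵢ = 0.576 + 1.734 + 1.426 + 0.824 + 1.175 + 2.686 = 8.421
Var(T) = 8.421 + 2 × 5.964 = 20.349
α (item deleted) = (6/5)·(1 − 8.421/20.349) = 0.70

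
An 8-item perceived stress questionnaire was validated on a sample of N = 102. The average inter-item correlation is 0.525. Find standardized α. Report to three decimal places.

standardized α = 0.898

Standardized α = k·r̄ / (1 + (k−1)·r̄) = 8 × 0.525 / (1 + 7 × 0.525)
  = 4.2000 / 4.6750 = 0.898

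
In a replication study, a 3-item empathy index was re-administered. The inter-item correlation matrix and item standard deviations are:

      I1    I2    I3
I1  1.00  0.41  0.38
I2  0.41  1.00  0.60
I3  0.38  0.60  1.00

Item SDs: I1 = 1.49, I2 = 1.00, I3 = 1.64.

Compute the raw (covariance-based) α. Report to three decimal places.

Σσ²ᵢ = 1.49² + 1.00² + 1.64² = 5.9097
Covariances σ_ij = r_ij · s_i · s_j:
  σ(I1,I2) = 0.41 × 1.49 × 1.00 = 0.6109
  σ(I1,I3) = 0.38 × 1.49 × 1.64 = 0.9286
  σ(I2,I3) = 0.60 × 1.00 × 1.64 = 0.9840
σ²_T = Σσ²ᵢ + 2·Σσ_ij = 5.9097 + 2 × 2.5235 = 10.9567
α = (3/2)·(1 − 5.9097/10.9567) = 0.691

α = 0.691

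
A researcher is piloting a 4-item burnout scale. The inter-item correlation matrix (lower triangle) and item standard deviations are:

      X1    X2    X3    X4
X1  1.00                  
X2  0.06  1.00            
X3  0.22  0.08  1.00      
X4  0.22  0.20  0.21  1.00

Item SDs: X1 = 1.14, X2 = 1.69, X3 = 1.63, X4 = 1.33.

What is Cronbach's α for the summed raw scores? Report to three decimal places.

Σσ²ᵢ = 1.14² + 1.69² + 1.63² + 1.33² = 8.5815
Covariances σ_ij = r_ij · s_i · s_j:
  σ(X1,X2) = 0.06 × 1.14 × 1.69 = 0.1156
  σ(X1,X3) = 0.22 × 1.14 × 1.63 = 0.4088
  σ(X1,X4) = 0.22 × 1.14 × 1.33 = 0.3336
  σ(X2,X3) = 0.08 × 1.69 × 1.63 = 0.2204
  σ(X2,X4) = 0.20 × 1.69 × 1.33 = 0.4495
  σ(X3,X4) = 0.21 × 1.63 × 1.33 = 0.4553
σ²_T = Σσ²ᵢ + 2·Σσ_ij = 8.5815 + 2 × 1.9832 = 12.5479
α = (4/3)·(1 − 8.5815/12.5479) = 0.421

α = 0.421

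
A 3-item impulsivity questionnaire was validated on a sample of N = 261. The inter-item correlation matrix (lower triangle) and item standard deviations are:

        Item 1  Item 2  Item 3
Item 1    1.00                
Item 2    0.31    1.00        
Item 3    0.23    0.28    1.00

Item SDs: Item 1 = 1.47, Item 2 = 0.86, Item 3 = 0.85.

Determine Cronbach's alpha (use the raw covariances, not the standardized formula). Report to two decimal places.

α = 0.49

Σσ²ᵢ = 1.47² + 0.86² + 0.85² = 3.6230
Covariances σ_ij = r_ij · s_i · s_j:
  σ(Item 1,Item 2) = 0.31 × 1.47 × 0.86 = 0.3919
  σ(Item 1,Item 3) = 0.23 × 1.47 × 0.85 = 0.2874
  σ(Item 2,Item 3) = 0.28 × 0.86 × 0.85 = 0.2047
σ²_T = Σσ²ᵢ + 2·Σσ_ij = 3.6230 + 2 × 0.8840 = 5.3910
α = (3/2)·(1 − 3.6230/5.3910) = 0.49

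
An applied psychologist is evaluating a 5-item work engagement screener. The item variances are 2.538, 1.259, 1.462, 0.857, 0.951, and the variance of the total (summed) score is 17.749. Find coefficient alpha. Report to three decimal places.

coefficient alpha = 0.752

Σσ²ᵢ = 2.538 + 1.259 + 1.462 + 0.857 + 0.951 = 7.067
α = (k/(k−1))·(1 − Σσ²ᵢ/Var(T)) = (5/4)·(1 − 7.067/17.749) = 0.752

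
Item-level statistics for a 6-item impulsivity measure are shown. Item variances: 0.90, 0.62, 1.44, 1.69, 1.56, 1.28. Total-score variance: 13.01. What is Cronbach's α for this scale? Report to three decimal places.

α = 0.509

sum of item variances = 0.90 + 0.62 + 1.44 + 1.69 + 1.56 + 1.28 = 7.49
α = (k/(k−1))·(1 − sum of item variances/σ²_total) = (6/5)·(1 − 7.49/13.01) = 0.509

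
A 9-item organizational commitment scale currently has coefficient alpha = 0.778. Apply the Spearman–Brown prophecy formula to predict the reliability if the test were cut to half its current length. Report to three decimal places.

predicted reliability = 0.637

Length factor m = 1/2
α' = m·α / (1 − (1−m)·α)
   = 1/2 × 0.778 / (1 − (1 − 1/2) × 0.778)
   = 0.3890 / 0.6110 = 0.637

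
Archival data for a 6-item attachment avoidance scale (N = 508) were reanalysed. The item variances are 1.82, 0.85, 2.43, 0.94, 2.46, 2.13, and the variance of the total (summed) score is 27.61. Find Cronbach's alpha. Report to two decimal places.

sum of item variances = 1.82 + 0.85 + 2.43 + 0.94 + 2.46 + 2.13 = 10.63
α = (k/(k−1))·(1 − sum of item variances/total variance) = (6/5)·(1 − 10.63/27.61) = 0.74

α = 0.74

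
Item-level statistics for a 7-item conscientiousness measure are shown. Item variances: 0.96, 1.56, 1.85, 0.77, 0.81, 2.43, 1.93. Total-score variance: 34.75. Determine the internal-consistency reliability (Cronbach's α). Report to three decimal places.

sum of item variances = 0.96 + 1.56 + 1.85 + 0.77 + 0.81 + 2.43 + 1.93 = 10.31
α = (k/(k−1))·(1 − sum of item variances/Var(T)) = (7/6)·(1 − 10.31/34.75) = 0.821

α = 0.821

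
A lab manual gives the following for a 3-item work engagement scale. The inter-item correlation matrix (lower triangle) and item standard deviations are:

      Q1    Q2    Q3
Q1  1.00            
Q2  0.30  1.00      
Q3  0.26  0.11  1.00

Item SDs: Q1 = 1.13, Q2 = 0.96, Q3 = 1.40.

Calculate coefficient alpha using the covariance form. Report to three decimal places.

coefficient alpha = 0.448

Σσ²ᵢ = 1.13² + 0.96² + 1.40² = 4.1585
Covariances σ_ij = r_ij · s_i · s_j:
  σ(Q1,Q2) = 0.30 × 1.13 × 0.96 = 0.3254
  σ(Q1,Q3) = 0.26 × 1.13 × 1.40 = 0.4113
  σ(Q2,Q3) = 0.11 × 0.96 × 1.40 = 0.1478
σ²_T = Σσ²ᵢ + 2·Σσ_ij = 4.1585 + 2 × 0.8845 = 5.9275
α = (3/2)·(1 − 4.1585/5.9275) = 0.448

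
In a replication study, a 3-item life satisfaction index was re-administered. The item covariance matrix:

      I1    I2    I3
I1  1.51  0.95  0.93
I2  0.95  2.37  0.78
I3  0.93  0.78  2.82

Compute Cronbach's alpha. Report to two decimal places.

Cronbach's alpha = 0.66

ΣVar(i) = 1.51 + 2.37 + 2.82 = 6.70
Σ_{i<j} σ_ij = 2.66
Var(T) = 6.70 + 2 × 2.66 = 12.02
α = (k/(k−1))·(1 − ΣVar(i)/Var(T)) = (3/2)·(1 − 6.70/12.02) = 0.66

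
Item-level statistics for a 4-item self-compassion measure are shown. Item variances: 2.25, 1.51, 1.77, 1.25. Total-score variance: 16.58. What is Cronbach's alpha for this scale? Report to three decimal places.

Σσᵢ² = 2.25 + 1.51 + 1.77 + 1.25 = 6.78
α = (k/(k−1))·(1 − Σσᵢ²/Var(T)) = (4/3)·(1 − 6.78/16.58) = 0.788

Cronbach's alpha = 0.788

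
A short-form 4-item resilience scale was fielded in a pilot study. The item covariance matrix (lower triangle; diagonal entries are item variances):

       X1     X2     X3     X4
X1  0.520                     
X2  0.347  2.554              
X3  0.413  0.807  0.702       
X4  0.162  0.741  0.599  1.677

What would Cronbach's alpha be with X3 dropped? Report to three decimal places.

Remaining items: X1, X2, X4 (k = 3).
Σσ²ᵢ = 0.520 + 2.554 + 1.677 = 4.751
σ²_total = 4.751 + 2 × 1.250 = 7.251
α (item deleted) = (3/2)·(1 − 4.751/7.251) = 0.517

α = 0.517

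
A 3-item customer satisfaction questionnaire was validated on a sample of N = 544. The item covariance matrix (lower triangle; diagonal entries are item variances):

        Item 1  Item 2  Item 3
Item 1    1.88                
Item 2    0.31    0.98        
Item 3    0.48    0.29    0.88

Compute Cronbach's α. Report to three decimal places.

Cronbach's α = 0.549

Σσᵢ² = 1.88 + 0.98 + 0.88 = 3.74
Sum of off-diagonal covariances = 1.08
Var(T) = 3.74 + 2 × 1.08 = 5.90
α = (k/(k−1))·(1 − Σσᵢ²/Var(T)) = (3/2)·(1 − 3.74/5.90) = 0.549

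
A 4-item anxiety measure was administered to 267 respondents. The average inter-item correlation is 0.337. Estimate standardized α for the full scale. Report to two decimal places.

Standardized α = k·r̄ / (1 + (k−1)·r̄) = 4 × 0.337 / (1 + 3 × 0.337)
  = 1.3480 / 2.0110 = 0.67

α = 0.67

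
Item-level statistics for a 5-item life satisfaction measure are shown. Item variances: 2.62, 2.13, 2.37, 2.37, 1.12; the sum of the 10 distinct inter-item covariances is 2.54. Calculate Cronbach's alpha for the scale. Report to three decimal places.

Σσ²ᵢ = 2.62 + 2.13 + 2.37 + 2.37 + 1.12 = 10.61
Sum of distinct covariances = 2.54
σ²_T = Σσ²ᵢ + 2·Σcov = 10.61 + 2 × 2.54 = 15.69
α = (5/4)·(1 − 10.61/15.69) = 0.405

Cronbach's alpha = 0.405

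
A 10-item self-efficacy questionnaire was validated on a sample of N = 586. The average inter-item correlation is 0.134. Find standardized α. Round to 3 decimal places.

standardized α = 0.607

Standardized α = k·r̄ / (1 + (k−1)·r̄) = 10 × 0.134 / (1 + 9 × 0.134)
  = 1.3400 / 2.2060 = 0.607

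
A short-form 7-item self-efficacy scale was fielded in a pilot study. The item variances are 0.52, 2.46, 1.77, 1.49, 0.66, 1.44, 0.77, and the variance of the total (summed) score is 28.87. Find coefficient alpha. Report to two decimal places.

Σσ²ᵢ = 0.52 + 2.46 + 1.77 + 1.49 + 0.66 + 1.44 + 0.77 = 9.11
α = (k/(k−1))·(1 − Σσ²ᵢ/σ²_total) = (7/6)·(1 − 9.11/28.87) = 0.80

α = 0.80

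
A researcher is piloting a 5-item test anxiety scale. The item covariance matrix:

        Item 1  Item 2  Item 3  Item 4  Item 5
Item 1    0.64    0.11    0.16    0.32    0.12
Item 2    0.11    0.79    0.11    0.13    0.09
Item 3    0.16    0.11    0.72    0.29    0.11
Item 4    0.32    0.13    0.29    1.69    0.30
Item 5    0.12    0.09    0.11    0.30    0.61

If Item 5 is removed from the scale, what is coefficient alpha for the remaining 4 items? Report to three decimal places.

coefficient alpha = 0.491

Remaining items: Item 1, Item 2, Item 3, Item 4 (k = 4).
ΣVar(i) = 0.64 + 0.79 + 0.72 + 1.69 = 3.84
total variance = 3.84 + 2 × 1.12 = 6.08
α (item deleted) = (4/3)·(1 − 3.84/6.08) = 0.491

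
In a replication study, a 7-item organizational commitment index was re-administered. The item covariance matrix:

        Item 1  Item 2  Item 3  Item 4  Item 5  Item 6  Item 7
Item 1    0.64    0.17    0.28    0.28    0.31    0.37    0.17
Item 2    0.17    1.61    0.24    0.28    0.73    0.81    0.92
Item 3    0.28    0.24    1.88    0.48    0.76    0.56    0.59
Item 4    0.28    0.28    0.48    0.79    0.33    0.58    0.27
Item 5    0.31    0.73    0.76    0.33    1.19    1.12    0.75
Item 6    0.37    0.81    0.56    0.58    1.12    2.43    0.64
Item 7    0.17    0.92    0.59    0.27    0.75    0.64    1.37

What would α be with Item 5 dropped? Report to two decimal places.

α = 0.72

Remaining items: Item 1, Item 2, Item 3, Item 4, Item 6, Item 7 (k = 6).
Σσᵢ² = 0.64 + 1.61 + 1.88 + 0.79 + 2.43 + 1.37 = 8.72
Var(T) = 8.72 + 2 × 6.64 = 22.00
α (item deleted) = (6/5)·(1 − 8.72/22.00) = 0.72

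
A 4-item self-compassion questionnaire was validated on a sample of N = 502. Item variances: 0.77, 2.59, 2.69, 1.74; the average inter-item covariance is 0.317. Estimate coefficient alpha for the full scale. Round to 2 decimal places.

ΣVar(i) = 0.77 + 2.59 + 2.69 + 1.74 = 7.79
Sum of the 6 distinct covariances = 6 × 0.317 = 1.902
total variance = ΣVar(i) + 2·Σcov = 7.79 + 2 × 1.902 = 11.594
α = (4/3)·(1 − 7.79/11.594) = 0.44

coefficient alpha = 0.44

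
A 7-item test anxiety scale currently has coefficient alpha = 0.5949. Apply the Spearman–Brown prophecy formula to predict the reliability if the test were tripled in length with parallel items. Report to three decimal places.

Length factor m = 3
α' = m·α / (1 + (m−1)·α)
   = 3 × 0.5949 / (1 + (3 − 1) × 0.5949)
   = 1.7847 / 2.1898 = 0.815

predicted reliability = 0.815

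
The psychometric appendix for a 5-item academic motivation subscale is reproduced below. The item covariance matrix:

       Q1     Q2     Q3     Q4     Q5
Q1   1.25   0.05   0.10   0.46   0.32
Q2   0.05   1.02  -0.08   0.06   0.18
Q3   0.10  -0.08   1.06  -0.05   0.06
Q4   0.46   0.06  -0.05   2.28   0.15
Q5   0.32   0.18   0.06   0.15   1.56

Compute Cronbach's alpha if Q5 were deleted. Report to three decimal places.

Cronbach's alpha = 0.215

Remaining items: Q1, Q2, Q3, Q4 (k = 4).
sum of item variances = 1.25 + 1.02 + 1.06 + 2.28 = 5.61
total variance = 5.61 + 2 × 0.54 = 6.69
α (item deleted) = (4/3)·(1 − 5.61/6.69) = 0.215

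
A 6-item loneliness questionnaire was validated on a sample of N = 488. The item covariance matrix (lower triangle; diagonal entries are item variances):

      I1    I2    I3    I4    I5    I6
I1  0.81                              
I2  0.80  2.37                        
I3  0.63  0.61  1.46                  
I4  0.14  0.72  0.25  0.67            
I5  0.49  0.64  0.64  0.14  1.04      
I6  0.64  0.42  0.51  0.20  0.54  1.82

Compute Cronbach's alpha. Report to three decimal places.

Σσ²ᵢ = 0.81 + 2.37 + 1.46 + 0.67 + 1.04 + 1.82 = 8.17
Σ_{i<j} σ_ij = 7.37
Var(T) = 8.17 + 2 × 7.37 = 22.91
α = (k/(k−1))·(1 − Σσ²ᵢ/Var(T)) = (6/5)·(1 − 8.17/22.91) = 0.772

Cronbach's alpha = 0.772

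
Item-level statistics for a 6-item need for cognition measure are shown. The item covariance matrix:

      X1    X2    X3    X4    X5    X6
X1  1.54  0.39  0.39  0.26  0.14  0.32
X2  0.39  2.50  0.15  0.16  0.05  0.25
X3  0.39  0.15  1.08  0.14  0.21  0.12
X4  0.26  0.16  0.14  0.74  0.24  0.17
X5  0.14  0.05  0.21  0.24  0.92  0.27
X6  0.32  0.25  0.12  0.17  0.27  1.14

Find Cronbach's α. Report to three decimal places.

Σσ²ᵢ = 1.54 + 2.50 + 1.08 + 0.74 + 0.92 + 1.14 = 7.92
Sum of off-diagonal covariances = 3.26
σ²_T = 7.92 + 2 × 3.26 = 14.44
α = (k/(k−1))·(1 − Σσ²ᵢ/σ²_T) = (6/5)·(1 − 7.92/14.44) = 0.542

Cronbach's α = 0.542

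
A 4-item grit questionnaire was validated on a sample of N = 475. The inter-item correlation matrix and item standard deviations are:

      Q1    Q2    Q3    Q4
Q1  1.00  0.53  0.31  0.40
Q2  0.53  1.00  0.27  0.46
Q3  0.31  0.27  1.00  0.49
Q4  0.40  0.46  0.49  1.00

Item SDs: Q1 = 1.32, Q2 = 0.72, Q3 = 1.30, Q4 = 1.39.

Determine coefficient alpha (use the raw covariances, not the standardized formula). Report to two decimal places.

α = 0.71

Σσ²ᵢ = 1.32² + 0.72² + 1.30² + 1.39² = 5.8829
Covariances σ_ij = r_ij · s_i · s_j:
  σ(Q1,Q2) = 0.53 × 1.32 × 0.72 = 0.5037
  σ(Q1,Q3) = 0.31 × 1.32 × 1.30 = 0.5320
  σ(Q1,Q4) = 0.40 × 1.32 × 1.39 = 0.7339
  σ(Q2,Q3) = 0.27 × 0.72 × 1.30 = 0.2527
  σ(Q2,Q4) = 0.46 × 0.72 × 1.39 = 0.4604
  σ(Q3,Q4) = 0.49 × 1.30 × 1.39 = 0.8854
σ²_T = Σσ²ᵢ + 2·Σσ_ij = 5.8829 + 2 × 3.3681 = 12.6191
α = (4/3)·(1 − 5.8829/12.6191) = 0.71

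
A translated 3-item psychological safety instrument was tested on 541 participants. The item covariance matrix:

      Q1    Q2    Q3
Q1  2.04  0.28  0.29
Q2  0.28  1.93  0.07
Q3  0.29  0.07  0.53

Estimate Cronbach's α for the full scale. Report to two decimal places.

Cronbach's α = 0.33

Σσᵢ² = 2.04 + 1.93 + 0.53 = 4.50
Sum of off-diagonal covariances = 0.64
total variance = 4.50 + 2 × 0.64 = 5.78
α = (k/(k−1))·(1 − Σσᵢ²/total variance) = (3/2)·(1 − 4.50/5.78) = 0.33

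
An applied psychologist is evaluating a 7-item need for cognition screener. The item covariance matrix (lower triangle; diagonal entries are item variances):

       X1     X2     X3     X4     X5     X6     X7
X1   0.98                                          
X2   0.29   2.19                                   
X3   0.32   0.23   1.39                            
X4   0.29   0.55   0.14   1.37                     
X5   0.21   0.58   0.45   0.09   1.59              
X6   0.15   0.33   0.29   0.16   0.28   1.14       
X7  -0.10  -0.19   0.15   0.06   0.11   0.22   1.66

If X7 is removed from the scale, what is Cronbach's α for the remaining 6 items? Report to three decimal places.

Cronbach's α = 0.602

Remaining items: X1, X2, X3, X4, X5, X6 (k = 6).
Σσᵢ² = 0.98 + 2.19 + 1.39 + 1.37 + 1.59 + 1.14 = 8.66
total variance = 8.66 + 2 × 4.36 = 17.38
α (item deleted) = (6/5)·(1 − 8.66/17.38) = 0.602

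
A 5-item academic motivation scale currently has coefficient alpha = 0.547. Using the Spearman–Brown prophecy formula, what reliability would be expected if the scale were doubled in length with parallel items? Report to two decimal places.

predicted reliability = 0.71

Length factor m = 2
α' = m·α / (1 + (m−1)·α)
   = 2 × 0.547 / (1 + (2 − 1) × 0.547)
   = 1.0940 / 1.5470 = 0.71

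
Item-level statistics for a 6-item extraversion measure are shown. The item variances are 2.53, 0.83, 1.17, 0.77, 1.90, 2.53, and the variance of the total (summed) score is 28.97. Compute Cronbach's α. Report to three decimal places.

ΣVar(i) = 2.53 + 0.83 + 1.17 + 0.77 + 1.90 + 2.53 = 9.73
α = (k/(k−1))·(1 − ΣVar(i)/σ²_total) = (6/5)·(1 − 9.73/28.97) = 0.797

Cronbach's α = 0.797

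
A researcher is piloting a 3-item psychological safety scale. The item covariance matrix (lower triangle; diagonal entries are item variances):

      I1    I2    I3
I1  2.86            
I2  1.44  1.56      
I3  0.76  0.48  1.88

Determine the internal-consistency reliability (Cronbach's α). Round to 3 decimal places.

Σσᵢ² = 2.86 + 1.56 + 1.88 = 6.30
Sum of the distinct covariances = 2.68
σ²_T = 6.30 + 2 × 2.68 = 11.66
α = (k/(k−1))·(1 − Σσᵢ²/σ²_T) = (3/2)·(1 − 6.30/11.66) = 0.690

α = 0.690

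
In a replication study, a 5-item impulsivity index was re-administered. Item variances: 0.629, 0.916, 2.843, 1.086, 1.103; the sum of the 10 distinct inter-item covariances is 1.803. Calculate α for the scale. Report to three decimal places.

α = 0.443

ΣVar(i) = 0.629 + 0.916 + 2.843 + 1.086 + 1.103 = 6.577
Sum of distinct covariances = 1.803
Var(T) = ΣVar(i) + 2·Σcov = 6.577 + 2 × 1.803 = 10.183
α = (5/4)·(1 − 6.577/10.183) = 0.443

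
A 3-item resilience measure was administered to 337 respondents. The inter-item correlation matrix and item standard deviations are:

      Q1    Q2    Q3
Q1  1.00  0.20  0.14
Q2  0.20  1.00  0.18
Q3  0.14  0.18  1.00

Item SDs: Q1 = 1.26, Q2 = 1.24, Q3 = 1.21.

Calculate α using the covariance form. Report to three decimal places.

Σσ²ᵢ = 1.26² + 1.24² + 1.21² = 4.5893
Covariances σ_ij = r_ij · s_i · s_j:
  σ(Q1,Q2) = 0.20 × 1.26 × 1.24 = 0.3125
  σ(Q1,Q3) = 0.14 × 1.26 × 1.21 = 0.2134
  σ(Q2,Q3) = 0.18 × 1.24 × 1.21 = 0.2701
σ²_T = Σσ²ᵢ + 2·Σσ_ij = 4.5893 + 2 × 0.7960 = 6.1813
α = (3/2)·(1 − 4.5893/6.1813) = 0.386

α = 0.386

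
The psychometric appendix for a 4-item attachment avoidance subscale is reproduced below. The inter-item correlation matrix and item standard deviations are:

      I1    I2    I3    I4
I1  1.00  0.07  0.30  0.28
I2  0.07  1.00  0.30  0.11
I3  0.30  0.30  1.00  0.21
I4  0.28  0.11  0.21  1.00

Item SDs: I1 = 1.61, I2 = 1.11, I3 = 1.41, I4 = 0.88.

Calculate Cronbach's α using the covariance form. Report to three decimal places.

Σσ²ᵢ = 1.61² + 1.11² + 1.41² + 0.88² = 6.5867
Covariances σ_ij = r_ij · s_i · s_j:
  σ(I1,I2) = 0.07 × 1.61 × 1.11 = 0.1251
  σ(I1,I3) = 0.30 × 1.61 × 1.41 = 0.6810
  σ(I1,I4) = 0.28 × 1.61 × 0.88 = 0.3967
  σ(I2,I3) = 0.30 × 1.11 × 1.41 = 0.4695
  σ(I2,I4) = 0.11 × 1.11 × 0.88 = 0.1074
  σ(I3,I4) = 0.21 × 1.41 × 0.88 = 0.2606
σ²_T = Σσ²ᵢ + 2·Σσ_ij = 6.5867 + 2 × 2.0403 = 10.6673
α = (4/3)·(1 − 6.5867/10.6673) = 0.510

Cronbach's α = 0.510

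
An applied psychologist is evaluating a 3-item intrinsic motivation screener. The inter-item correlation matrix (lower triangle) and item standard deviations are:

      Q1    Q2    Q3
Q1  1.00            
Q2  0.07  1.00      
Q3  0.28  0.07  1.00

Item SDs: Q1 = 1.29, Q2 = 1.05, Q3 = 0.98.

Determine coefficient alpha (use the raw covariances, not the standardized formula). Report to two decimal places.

Σσ²ᵢ = 1.29² + 1.05² + 0.98² = 3.7270
Covariances σ_ij = r_ij · s_i · s_j:
  σ(Q1,Q2) = 0.07 × 1.29 × 1.05 = 0.0948
  σ(Q1,Q3) = 0.28 × 1.29 × 0.98 = 0.3540
  σ(Q2,Q3) = 0.07 × 1.05 × 0.98 = 0.0720
σ²_T = Σσ²ᵢ + 2·Σσ_ij = 3.7270 + 2 × 0.5208 = 4.7686
α = (3/2)·(1 − 3.7270/4.7686) = 0.33

coefficient alpha = 0.33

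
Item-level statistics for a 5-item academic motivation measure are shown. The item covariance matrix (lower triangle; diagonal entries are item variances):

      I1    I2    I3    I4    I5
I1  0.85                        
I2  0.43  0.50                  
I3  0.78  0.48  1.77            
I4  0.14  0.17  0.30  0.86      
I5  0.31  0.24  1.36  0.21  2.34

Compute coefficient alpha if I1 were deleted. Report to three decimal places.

Remaining items: I2, I3, I4, I5 (k = 4).
Σσ²ᵢ = 0.50 + 1.77 + 0.86 + 2.34 = 5.47
Var(T) = 5.47 + 2 × 2.76 = 10.99
α (item deleted) = (4/3)·(1 − 5.47/10.99) = 0.670

α = 0.670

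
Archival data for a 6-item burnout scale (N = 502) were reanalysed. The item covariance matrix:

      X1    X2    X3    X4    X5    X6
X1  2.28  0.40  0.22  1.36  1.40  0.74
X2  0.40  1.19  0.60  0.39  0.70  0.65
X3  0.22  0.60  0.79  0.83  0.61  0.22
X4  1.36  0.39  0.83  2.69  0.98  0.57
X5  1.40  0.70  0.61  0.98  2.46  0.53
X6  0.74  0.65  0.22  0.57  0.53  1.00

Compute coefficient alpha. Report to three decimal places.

α = 0.795

Σσ²ᵢ = 2.28 + 1.19 + 0.79 + 2.69 + 2.46 + 1.00 = 10.41
Sum of the distinct covariances = 10.20
Var(T) = 10.41 + 2 × 10.20 = 30.81
α = (k/(k−1))·(1 − Σσ²ᵢ/Var(T)) = (6/5)·(1 − 10.41/30.81) = 0.795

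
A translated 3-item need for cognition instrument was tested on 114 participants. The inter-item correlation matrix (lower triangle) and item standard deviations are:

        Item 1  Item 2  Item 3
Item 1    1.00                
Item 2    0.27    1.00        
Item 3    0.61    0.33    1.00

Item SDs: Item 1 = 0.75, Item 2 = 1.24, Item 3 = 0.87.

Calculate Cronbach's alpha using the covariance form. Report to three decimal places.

α = 0.620

Σσ²ᵢ = 0.75² + 1.24² + 0.87² = 2.8570
Covariances σ_ij = r_ij · s_i · s_j:
  σ(Item 1,Item 2) = 0.27 × 0.75 × 1.24 = 0.2511
  σ(Item 1,Item 3) = 0.61 × 0.75 × 0.87 = 0.3980
  σ(Item 2,Item 3) = 0.33 × 1.24 × 0.87 = 0.3560
σ²_T = Σσ²ᵢ + 2·Σσ_ij = 2.8570 + 2 × 1.0051 = 4.8672
α = (3/2)·(1 − 2.8570/4.8672) = 0.620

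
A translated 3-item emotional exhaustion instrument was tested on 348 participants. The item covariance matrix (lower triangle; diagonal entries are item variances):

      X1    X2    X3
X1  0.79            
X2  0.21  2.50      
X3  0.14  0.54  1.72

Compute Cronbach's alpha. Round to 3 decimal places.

sum of item variances = 0.79 + 2.50 + 1.72 = 5.01
Sum of the distinct covariances = 0.89
σ²_total = 5.01 + 2 × 0.89 = 6.79
α = (k/(k−1))·(1 − sum of item variances/σ²_total) = (3/2)·(1 − 5.01/6.79) = 0.393

Cronbach's alpha = 0.393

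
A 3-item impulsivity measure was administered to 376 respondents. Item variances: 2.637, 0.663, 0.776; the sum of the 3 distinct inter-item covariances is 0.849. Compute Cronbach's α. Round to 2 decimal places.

α = 0.44

sum of item variances = 2.637 + 0.663 + 0.776 = 4.076
Sum of distinct covariances = 0.849
Var(T) = sum of item variances + 2·Σcov = 4.076 + 2 × 0.849 = 5.774
α = (3/2)·(1 − 4.076/5.774) = 0.44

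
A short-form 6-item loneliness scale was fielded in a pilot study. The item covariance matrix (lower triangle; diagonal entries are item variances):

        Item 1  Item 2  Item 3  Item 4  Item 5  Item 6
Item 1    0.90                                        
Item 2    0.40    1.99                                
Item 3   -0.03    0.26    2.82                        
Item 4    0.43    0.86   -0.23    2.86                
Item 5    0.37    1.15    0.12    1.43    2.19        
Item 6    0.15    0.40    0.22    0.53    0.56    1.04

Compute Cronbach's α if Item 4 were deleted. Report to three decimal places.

α = 0.558

Remaining items: Item 1, Item 2, Item 3, Item 5, Item 6 (k = 5).
Σσᵢ² = 0.90 + 1.99 + 2.82 + 2.19 + 1.04 = 8.94
Var(T) = 8.94 + 2 × 3.60 = 16.14
α (item deleted) = (5/4)·(1 − 8.94/16.14) = 0.558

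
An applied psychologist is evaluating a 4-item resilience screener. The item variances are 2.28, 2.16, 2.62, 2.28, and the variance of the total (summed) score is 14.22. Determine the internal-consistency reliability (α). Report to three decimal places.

α = 0.458

Σσ²ᵢ = 2.28 + 2.16 + 2.62 + 2.28 = 9.34
α = (k/(k−1))·(1 − Σσ²ᵢ/σ²_total) = (4/3)·(1 − 9.34/14.22) = 0.458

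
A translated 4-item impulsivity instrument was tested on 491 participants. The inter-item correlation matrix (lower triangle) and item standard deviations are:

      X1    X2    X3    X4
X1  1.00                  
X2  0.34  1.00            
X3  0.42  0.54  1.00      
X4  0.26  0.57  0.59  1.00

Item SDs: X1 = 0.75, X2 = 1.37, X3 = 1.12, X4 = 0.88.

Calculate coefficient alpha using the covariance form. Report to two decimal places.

coefficient alpha = 0.76

Σσ²ᵢ = 0.75² + 1.37² + 1.12² + 0.88² = 4.4682
Covariances σ_ij = r_ij · s_i · s_j:
  σ(X1,X2) = 0.34 × 0.75 × 1.37 = 0.3494
  σ(X1,X3) = 0.42 × 0.75 × 1.12 = 0.3528
  σ(X1,X4) = 0.26 × 0.75 × 0.88 = 0.1716
  σ(X2,X3) = 0.54 × 1.37 × 1.12 = 0.8286
  σ(X2,X4) = 0.57 × 1.37 × 0.88 = 0.6872
  σ(X3,X4) = 0.59 × 1.12 × 0.88 = 0.5815
σ²_T = Σσ²ᵢ + 2·Σσ_ij = 4.4682 + 2 × 2.9711 = 10.4104
α = (4/3)·(1 − 4.4682/10.4104) = 0.76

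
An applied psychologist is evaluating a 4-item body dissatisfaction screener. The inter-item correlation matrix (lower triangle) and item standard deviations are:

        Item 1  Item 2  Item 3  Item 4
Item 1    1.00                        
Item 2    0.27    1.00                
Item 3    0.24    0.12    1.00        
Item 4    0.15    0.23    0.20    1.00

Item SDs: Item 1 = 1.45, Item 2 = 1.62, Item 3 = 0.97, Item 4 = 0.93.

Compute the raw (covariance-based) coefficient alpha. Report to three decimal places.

coefficient alpha = 0.489

Σσ²ᵢ = 1.45² + 1.62² + 0.97² + 0.93² = 6.5327
Covariances σ_ij = r_ij · s_i · s_j:
  σ(Item 1,Item 2) = 0.27 × 1.45 × 1.62 = 0.6342
  σ(Item 1,Item 3) = 0.24 × 1.45 × 0.97 = 0.3376
  σ(Item 1,Item 4) = 0.15 × 1.45 × 0.93 = 0.2023
  σ(Item 2,Item 3) = 0.12 × 1.62 × 0.97 = 0.1886
  σ(Item 2,Item 4) = 0.23 × 1.62 × 0.93 = 0.3465
  σ(Item 3,Item 4) = 0.20 × 0.97 × 0.93 = 0.1804
σ²_T = Σσ²ᵢ + 2·Σσ_ij = 6.5327 + 2 × 1.8896 = 10.3119
α = (4/3)·(1 − 6.5327/10.3119) = 0.489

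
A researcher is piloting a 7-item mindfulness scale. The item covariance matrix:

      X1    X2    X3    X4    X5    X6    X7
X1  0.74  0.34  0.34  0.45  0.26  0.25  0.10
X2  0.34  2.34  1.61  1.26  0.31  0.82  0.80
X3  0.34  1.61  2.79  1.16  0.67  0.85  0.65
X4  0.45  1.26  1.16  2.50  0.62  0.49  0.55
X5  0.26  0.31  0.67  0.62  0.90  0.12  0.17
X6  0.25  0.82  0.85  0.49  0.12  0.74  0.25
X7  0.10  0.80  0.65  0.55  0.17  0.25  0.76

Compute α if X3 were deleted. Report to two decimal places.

Remaining items: X1, X2, X4, X5, X6, X7 (k = 6).
Σσ²ᵢ = 0.74 + 2.34 + 2.50 + 0.90 + 0.74 + 0.76 = 7.98
σ²_total = 7.98 + 2 × 6.79 = 21.56
α (item deleted) = (6/5)·(1 − 7.98/21.56) = 0.76

α = 0.76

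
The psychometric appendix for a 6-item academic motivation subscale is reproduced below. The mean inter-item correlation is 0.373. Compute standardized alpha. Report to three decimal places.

α = 0.781

Standardized α = k·r̄ / (1 + (k−1)·r̄) = 6 × 0.373 / (1 + 5 × 0.373)
  = 2.2380 / 2.8650 = 0.781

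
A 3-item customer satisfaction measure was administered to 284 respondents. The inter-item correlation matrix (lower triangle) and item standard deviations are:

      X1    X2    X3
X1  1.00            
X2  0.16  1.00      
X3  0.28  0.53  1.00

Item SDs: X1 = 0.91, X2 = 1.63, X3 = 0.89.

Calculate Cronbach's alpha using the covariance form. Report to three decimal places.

α = 0.549

Σσ²ᵢ = 0.91² + 1.63² + 0.89² = 4.2771
Covariances σ_ij = r_ij · s_i · s_j:
  σ(X1,X2) = 0.16 × 0.91 × 1.63 = 0.2373
  σ(X1,X3) = 0.28 × 0.91 × 0.89 = 0.2268
  σ(X2,X3) = 0.53 × 1.63 × 0.89 = 0.7689
σ²_T = Σσ²ᵢ + 2·Σσ_ij = 4.2771 + 2 × 1.2330 = 6.7431
α = (3/2)·(1 − 4.2771/6.7431) = 0.549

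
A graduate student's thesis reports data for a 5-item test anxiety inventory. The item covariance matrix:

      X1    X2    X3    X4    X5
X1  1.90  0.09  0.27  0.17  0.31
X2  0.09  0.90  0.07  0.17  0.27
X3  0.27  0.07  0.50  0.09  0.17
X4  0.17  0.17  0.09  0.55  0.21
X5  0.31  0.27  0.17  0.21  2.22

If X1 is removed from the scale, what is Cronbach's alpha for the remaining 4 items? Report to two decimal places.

α = 0.43

Remaining items: X2, X3, X4, X5 (k = 4).
sum of item variances = 0.90 + 0.50 + 0.55 + 2.22 = 4.17
Var(T) = 4.17 + 2 × 0.98 = 6.13
α (item deleted) = (4/3)·(1 − 4.17/6.13) = 0.43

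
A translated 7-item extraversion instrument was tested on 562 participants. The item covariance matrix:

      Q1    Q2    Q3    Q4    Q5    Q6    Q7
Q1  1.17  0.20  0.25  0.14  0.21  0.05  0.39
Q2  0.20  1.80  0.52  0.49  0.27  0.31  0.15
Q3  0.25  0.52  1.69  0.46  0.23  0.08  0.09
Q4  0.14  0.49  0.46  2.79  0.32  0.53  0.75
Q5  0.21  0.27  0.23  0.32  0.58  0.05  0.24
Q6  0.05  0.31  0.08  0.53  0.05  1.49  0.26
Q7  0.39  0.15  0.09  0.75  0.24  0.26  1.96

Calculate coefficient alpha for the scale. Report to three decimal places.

ΣVar(i) = 1.17 + 1.80 + 1.69 + 2.79 + 0.58 + 1.49 + 1.96 = 11.48
Sum of off-diagonal covariances = 5.99
Var(T) = 11.48 + 2 × 5.99 = 23.46
α = (k/(k−1))·(1 − ΣVar(i)/Var(T)) = (7/6)·(1 − 11.48/23.46) = 0.596

coefficient alpha = 0.596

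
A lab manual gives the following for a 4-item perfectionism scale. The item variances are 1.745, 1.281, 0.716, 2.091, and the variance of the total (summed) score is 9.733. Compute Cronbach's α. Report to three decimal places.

Σσ²ᵢ = 1.745 + 1.281 + 0.716 + 2.091 = 5.833
α = (k/(k−1))·(1 − Σσ²ᵢ/total variance) = (4/3)·(1 − 5.833/9.733) = 0.534

Cronbach's α = 0.534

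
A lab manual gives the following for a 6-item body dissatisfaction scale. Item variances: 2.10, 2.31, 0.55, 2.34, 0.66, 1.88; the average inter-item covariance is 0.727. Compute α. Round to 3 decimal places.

α = 0.827

ΣVar(i) = 2.10 + 2.31 + 0.55 + 2.34 + 0.66 + 1.88 = 9.84
Sum of the 15 distinct covariances = 15 × 0.727 = 10.905
σ²_total = ΣVar(i) + 2·Σcov = 9.84 + 2 × 10.905 = 31.650
α = (6/5)·(1 − 9.84/31.650) = 0.827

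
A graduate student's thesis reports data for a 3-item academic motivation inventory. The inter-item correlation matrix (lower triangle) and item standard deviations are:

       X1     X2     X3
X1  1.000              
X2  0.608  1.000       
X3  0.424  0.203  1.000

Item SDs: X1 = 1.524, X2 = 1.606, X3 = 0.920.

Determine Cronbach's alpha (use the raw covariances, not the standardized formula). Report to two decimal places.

Σσ²ᵢ = 1.524² + 1.606² + 0.920² = 5.7482
Covariances σ_ij = r_ij · s_i · s_j:
  σ(X1,X2) = 0.608 × 1.524 × 1.606 = 1.4881
  σ(X1,X3) = 0.424 × 1.524 × 0.920 = 0.5945
  σ(X2,X3) = 0.203 × 1.606 × 0.920 = 0.2999
σ²_T = Σσ²ᵢ + 2·Σσ_ij = 5.7482 + 2 × 2.3825 = 10.5132
α = (3/2)·(1 − 5.7482/10.5132) = 0.68

Cronbach's alpha = 0.68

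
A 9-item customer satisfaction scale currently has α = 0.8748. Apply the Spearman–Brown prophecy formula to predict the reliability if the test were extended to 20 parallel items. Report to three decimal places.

Length factor m = 20/9 = 2.2222
α' = m·α / (1 + (m−1)·α)
   = 20/9 × 0.8748 / (1 + (20/9 − 1) × 0.8748)
   = 1.9440 / 2.0692 = 0.939

predicted reliability = 0.939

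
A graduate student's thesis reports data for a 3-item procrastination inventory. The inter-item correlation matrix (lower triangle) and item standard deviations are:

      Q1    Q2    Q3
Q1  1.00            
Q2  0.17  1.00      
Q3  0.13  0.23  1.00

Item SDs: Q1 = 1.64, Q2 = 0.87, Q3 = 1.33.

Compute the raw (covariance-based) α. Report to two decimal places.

Σσ²ᵢ = 1.64² + 0.87² + 1.33² = 5.2154
Covariances σ_ij = r_ij · s_i · s_j:
  σ(Q1,Q2) = 0.17 × 1.64 × 0.87 = 0.2426
  σ(Q1,Q3) = 0.13 × 1.64 × 1.33 = 0.2836
  σ(Q2,Q3) = 0.23 × 0.87 × 1.33 = 0.2661
σ²_T = Σσ²ᵢ + 2·Σσ_ij = 5.2154 + 2 × 0.7923 = 6.8000
α = (3/2)·(1 − 5.2154/6.8000) = 0.35

α = 0.35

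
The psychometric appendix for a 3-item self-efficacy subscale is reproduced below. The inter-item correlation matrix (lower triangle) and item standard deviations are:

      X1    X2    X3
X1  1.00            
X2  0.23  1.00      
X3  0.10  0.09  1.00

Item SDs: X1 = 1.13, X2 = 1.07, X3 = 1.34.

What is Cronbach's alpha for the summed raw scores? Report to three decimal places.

Σσ²ᵢ = 1.13² + 1.07² + 1.34² = 4.2174
Covariances σ_ij = r_ij · s_i · s_j:
  σ(X1,X2) = 0.23 × 1.13 × 1.07 = 0.2781
  σ(X1,X3) = 0.10 × 1.13 × 1.34 = 0.1514
  σ(X2,X3) = 0.09 × 1.07 × 1.34 = 0.1290
σ²_T = Σσ²ᵢ + 2·Σσ_ij = 4.2174 + 2 × 0.5585 = 5.3344
α = (3/2)·(1 − 4.2174/5.3344) = 0.314

α = 0.314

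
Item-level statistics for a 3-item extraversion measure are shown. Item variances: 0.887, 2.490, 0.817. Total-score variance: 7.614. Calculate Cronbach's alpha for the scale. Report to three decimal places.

sum of item variances = 0.887 + 2.490 + 0.817 = 4.194
α = (k/(k−1))·(1 − sum of item variances/σ²_total) = (3/2)·(1 − 4.194/7.614) = 0.674

Cronbach's alpha = 0.674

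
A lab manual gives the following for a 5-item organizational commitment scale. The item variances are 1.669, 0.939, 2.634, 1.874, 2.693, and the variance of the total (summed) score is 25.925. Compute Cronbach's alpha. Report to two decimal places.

α = 0.78

sum of item variances = 1.669 + 0.939 + 2.634 + 1.874 + 2.693 = 9.809
α = (k/(k−1))·(1 − sum of item variances/total variance) = (5/4)·(1 − 9.809/25.925) = 0.78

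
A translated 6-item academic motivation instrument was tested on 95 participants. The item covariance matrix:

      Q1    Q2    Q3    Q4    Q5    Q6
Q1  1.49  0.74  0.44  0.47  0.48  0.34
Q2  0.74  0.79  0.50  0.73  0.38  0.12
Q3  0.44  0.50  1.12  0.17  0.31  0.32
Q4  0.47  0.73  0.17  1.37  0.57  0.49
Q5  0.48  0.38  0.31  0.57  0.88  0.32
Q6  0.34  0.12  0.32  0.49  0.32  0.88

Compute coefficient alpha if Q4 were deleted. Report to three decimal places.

Remaining items: Q1, Q2, Q3, Q5, Q6 (k = 5).
sum of item variances = 1.49 + 0.79 + 1.12 + 0.88 + 0.88 = 5.16
Var(T) = 5.16 + 2 × 3.95 = 13.06
α (item deleted) = (5/4)·(1 − 5.16/13.06) = 0.756

α = 0.756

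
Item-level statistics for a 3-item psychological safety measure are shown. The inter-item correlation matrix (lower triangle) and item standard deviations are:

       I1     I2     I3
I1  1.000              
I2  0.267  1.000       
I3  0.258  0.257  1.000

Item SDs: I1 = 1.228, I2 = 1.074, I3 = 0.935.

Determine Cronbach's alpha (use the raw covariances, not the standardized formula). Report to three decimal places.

Cronbach's alpha = 0.508

Σσ²ᵢ = 1.228² + 1.074² + 0.935² = 3.5357
Covariances σ_ij = r_ij · s_i · s_j:
  σ(I1,I2) = 0.267 × 1.228 × 1.074 = 0.3521
  σ(I1,I3) = 0.258 × 1.228 × 0.935 = 0.2962
  σ(I2,I3) = 0.257 × 1.074 × 0.935 = 0.2581
σ²_T = Σσ²ᵢ + 2·Σσ_ij = 3.5357 + 2 × 0.9064 = 5.3485
α = (3/2)·(1 − 3.5357/5.3485) = 0.508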